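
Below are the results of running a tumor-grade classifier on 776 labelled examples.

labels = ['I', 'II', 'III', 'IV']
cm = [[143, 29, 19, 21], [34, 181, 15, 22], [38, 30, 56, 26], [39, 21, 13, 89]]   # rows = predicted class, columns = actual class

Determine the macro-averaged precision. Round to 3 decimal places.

0.579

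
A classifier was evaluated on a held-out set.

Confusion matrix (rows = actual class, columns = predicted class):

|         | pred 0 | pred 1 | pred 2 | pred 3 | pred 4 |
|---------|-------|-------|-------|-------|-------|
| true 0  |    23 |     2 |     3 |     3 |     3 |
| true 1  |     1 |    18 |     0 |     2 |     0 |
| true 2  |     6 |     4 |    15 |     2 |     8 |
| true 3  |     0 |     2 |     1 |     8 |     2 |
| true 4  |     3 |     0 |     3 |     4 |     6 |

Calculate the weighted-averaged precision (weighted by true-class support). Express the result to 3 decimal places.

Per-class precision (TP/(TP+FP)):
  0: TP=23, FP=1+6+0+3=10 → 23/33 = 0.6970
  1: TP=18, FP=2+4+2+0=8 → 18/26 = 0.6923
  2: TP=15, FP=3+0+1+3=7 → 15/22 = 0.6818
  3: TP=8, FP=3+2+2+4=11 → 8/19 = 0.4211
  4: TP=6, FP=3+0+8+2=13 → 6/19 = 0.3158
Weighted-precision = Σ (supportᵢ/N)·precisionᵢ with N=119: (34/119)·0.6970 + (21/119)·0.6923 + (35/119)·0.6818 + (13/119)·0.4211 + (16/119)·0.3158 = 0.610

0.610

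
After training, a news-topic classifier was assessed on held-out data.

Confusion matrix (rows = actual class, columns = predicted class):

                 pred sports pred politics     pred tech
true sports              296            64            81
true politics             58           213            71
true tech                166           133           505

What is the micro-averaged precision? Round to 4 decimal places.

0.6389

Micro-averaging pools counts across classes: ΣTP=1014, ΣFP=573, ΣFN=573.
Micro-precision = TP/(TP+FP) on pooled counts = 0.6389 (equals overall accuracy in single-label multiclass).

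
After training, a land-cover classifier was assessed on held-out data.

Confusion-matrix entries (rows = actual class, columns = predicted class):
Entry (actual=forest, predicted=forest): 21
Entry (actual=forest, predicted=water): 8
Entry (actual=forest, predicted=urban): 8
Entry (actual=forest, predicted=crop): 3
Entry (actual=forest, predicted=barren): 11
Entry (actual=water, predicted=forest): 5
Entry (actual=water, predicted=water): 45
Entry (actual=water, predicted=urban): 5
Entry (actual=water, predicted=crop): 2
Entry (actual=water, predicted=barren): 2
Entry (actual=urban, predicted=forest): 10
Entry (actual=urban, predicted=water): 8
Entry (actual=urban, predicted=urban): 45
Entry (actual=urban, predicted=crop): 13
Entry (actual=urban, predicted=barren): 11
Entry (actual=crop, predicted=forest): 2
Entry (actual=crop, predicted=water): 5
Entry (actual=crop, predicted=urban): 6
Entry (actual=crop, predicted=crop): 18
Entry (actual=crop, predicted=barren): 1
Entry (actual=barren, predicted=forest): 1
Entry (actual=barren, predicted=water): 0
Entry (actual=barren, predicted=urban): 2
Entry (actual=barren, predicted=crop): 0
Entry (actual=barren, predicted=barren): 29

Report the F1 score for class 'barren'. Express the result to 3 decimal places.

Take TP from the diagonal, FP from the rest of the 'barren' prediction marginal, FN from the rest of the 'barren' actual marginal.
F1 score = 2·TP/(2·TP+FP+FN).
barren: TP=29, FP=11+2+11+1=25, FN=1+0+2+0=3 → 58/86 = 0.6744

0.674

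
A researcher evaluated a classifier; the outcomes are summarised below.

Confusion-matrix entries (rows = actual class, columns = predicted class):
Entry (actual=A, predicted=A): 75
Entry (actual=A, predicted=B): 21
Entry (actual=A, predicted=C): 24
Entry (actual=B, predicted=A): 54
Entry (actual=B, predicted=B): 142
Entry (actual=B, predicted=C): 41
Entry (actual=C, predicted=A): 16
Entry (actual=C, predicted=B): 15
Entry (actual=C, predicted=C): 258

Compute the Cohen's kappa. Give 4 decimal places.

0.5822

Observed agreement pₒ = trace/N = 475/646 = 0.73529
Expected agreement pₑ = Σ (rowᵢ·colᵢ)/N² = (120·145 + 237·178 + 289·323)/646² = 0.36647
κ = (pₒ − pₑ)/(1 − pₑ) = (0.73529 − 0.36647)/(1 − 0.36647) = 0.5822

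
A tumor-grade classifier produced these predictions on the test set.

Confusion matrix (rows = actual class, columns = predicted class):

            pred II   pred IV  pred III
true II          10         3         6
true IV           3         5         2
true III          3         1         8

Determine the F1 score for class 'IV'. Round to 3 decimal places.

0.526

One-vs-rest for 'IV': TP = diagonal; FP = other classes predicted 'IV'; FN = 'IV' predicted as other.
F1 score = 2·TP/(2·TP+FP+FN).
IV: TP=5, FP=3+1=4, FN=3+2=5 → 10/19 = 0.5263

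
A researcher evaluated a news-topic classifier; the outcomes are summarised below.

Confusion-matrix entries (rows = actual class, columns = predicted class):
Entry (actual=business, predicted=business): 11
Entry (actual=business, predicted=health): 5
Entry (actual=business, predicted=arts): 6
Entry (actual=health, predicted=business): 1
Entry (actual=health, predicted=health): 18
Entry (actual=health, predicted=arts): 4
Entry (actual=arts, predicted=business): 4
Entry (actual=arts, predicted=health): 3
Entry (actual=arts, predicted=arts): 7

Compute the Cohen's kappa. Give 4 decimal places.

0.4082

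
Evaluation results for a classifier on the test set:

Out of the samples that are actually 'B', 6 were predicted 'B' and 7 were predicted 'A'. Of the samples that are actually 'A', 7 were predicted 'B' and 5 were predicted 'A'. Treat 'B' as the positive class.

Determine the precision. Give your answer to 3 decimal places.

0.462

Precision = TP/(TP+FP) = 6/(6+7) = 6/13 = 0.462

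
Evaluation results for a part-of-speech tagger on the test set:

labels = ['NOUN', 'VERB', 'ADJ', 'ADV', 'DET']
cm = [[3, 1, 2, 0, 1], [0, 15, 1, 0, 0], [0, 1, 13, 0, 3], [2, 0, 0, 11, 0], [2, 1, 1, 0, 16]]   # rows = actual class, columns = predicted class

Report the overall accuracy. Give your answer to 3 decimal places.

Accuracy = trace / total = (3+15+13+11+16=58) / 73 = 58/73 = 0.795

0.795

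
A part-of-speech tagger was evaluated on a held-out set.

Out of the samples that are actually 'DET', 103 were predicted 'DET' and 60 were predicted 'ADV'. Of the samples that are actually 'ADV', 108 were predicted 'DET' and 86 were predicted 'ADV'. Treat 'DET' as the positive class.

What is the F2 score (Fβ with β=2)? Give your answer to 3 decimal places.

0.597

Fβ = (1+β²)·TP / ((1+β²)·TP + β²·FN + FP), with β²=4
= 5·103 / (5·103 + 4·60 + 108) = 0.597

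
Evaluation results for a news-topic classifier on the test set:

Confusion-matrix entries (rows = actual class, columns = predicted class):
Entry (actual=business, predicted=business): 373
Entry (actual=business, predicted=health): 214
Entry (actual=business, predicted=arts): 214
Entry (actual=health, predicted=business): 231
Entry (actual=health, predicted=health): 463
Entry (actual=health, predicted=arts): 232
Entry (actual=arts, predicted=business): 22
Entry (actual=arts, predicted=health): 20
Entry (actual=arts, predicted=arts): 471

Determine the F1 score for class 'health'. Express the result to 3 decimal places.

0.571

Take TP from the diagonal, FP from the rest of the 'health' prediction marginal, FN from the rest of the 'health' actual marginal.
F1 score = 2·TP/(2·TP+FP+FN).
health: TP=463, FP=214+20=234, FN=231+232=463 → 926/1623 = 0.5705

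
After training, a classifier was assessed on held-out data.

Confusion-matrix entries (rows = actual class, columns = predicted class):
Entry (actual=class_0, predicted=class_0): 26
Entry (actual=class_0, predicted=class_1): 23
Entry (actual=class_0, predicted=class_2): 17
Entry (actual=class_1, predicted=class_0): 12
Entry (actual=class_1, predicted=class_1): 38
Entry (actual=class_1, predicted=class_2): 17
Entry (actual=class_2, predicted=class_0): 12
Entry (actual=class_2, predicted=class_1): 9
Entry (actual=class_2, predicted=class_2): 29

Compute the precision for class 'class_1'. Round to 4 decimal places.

One-vs-rest for 'class_1': TP = diagonal; FP = other classes predicted 'class_1'; FN = 'class_1' predicted as other.
precision = TP/(TP+FP).
class_1: TP=38, FP=23+9=32 → 38/70 = 0.54286

0.5429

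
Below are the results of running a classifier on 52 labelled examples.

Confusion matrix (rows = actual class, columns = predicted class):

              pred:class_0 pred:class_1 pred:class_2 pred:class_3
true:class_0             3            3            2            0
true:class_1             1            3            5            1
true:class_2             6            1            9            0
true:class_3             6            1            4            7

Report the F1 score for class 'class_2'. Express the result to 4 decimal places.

0.5000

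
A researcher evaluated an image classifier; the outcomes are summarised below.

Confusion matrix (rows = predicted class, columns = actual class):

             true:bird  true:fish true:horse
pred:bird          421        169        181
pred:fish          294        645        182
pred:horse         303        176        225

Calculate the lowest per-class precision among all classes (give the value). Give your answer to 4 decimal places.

0.3196

Per-class precision (TP/(TP+FP)):
  bird: TP=421, FP=169+181=350 → 421/771 = 0.54604
  fish: TP=645, FP=294+182=476 → 645/1121 = 0.57538
  horse: TP=225, FP=303+176=479 → 225/704 = 0.31960
Lowest is class 'horse' with precision = 0.3196.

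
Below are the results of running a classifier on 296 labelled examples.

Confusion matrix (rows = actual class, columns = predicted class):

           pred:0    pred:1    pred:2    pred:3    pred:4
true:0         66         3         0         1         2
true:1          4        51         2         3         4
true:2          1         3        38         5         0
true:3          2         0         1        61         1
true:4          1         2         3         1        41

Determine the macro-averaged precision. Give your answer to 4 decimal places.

Per-class precision (TP/(TP+FP)):
  0: TP=66, FP=4+1+2+1=8 → 66/74 = 0.89189
  1: TP=51, FP=3+3+0+2=8 → 51/59 = 0.86441
  2: TP=38, FP=0+2+1+3=6 → 38/44 = 0.86364
  3: TP=61, FP=1+3+5+1=10 → 61/71 = 0.85915
  4: TP=41, FP=2+4+0+1=7 → 41/48 = 0.85417
Macro-precision = mean = (0.89189 + 0.86441 + 0.86364 + 0.85915 + 0.85417) / 5 = 0.8667

0.8667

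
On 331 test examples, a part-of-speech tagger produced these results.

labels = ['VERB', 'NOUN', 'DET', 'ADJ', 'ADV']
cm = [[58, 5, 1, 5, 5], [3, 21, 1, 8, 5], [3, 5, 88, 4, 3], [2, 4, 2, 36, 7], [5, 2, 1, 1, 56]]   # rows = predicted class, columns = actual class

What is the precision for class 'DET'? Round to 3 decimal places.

0.854

One-vs-rest for 'DET': TP = diagonal; FP = other classes predicted 'DET'; FN = 'DET' predicted as other.
precision = TP/(TP+FP).
DET: TP=88, FP=3+5+4+3=15 → 88/103 = 0.8544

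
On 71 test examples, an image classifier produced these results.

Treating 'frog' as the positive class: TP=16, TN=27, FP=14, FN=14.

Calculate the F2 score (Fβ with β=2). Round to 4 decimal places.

Fβ = (1+β²)·TP / ((1+β²)·TP + β²·FN + FP), with β²=4
= 5·16 / (5·16 + 4·14 + 14) = 0.5333

0.5333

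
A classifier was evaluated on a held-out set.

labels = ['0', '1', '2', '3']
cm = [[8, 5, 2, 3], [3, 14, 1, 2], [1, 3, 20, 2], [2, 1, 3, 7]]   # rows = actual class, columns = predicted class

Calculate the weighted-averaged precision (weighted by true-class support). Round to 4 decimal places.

0.6358

Per-class precision (TP/(TP+FP)):
  0: TP=8, FP=3+1+2=6 → 8/14 = 0.57143
  1: TP=14, FP=5+3+1=9 → 14/23 = 0.60870
  2: TP=20, FP=2+1+3=6 → 20/26 = 0.76923
  3: TP=7, FP=3+2+2=7 → 7/14 = 0.50000
Weighted-precision = Σ (supportᵢ/N)·precisionᵢ with N=77: (18/77)·0.57143 + (20/77)·0.60870 + (26/77)·0.76923 + (13/77)·0.50000 = 0.6358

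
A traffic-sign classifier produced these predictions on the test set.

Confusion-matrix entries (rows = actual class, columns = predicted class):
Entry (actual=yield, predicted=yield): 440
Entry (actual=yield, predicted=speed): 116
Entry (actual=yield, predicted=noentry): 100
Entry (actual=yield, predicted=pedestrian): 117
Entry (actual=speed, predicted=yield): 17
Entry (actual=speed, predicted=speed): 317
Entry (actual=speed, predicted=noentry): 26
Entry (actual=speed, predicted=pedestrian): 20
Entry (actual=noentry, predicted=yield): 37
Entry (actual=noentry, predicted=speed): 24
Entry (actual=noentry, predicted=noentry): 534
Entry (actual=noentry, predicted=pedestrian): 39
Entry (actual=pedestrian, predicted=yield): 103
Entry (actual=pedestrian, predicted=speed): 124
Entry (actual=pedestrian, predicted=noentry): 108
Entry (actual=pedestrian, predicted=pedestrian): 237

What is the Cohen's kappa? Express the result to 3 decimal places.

Observed agreement pₒ = trace/N = 1528/2359 = 0.6477
Expected agreement pₑ = Σ (rowᵢ·colᵢ)/N² = (773·597 + 380·581 + 634·768 + 572·413)/2359² = 0.2525
κ = (pₒ − pₑ)/(1 − pₑ) = (0.6477 − 0.2525)/(1 − 0.2525) = 0.529

0.529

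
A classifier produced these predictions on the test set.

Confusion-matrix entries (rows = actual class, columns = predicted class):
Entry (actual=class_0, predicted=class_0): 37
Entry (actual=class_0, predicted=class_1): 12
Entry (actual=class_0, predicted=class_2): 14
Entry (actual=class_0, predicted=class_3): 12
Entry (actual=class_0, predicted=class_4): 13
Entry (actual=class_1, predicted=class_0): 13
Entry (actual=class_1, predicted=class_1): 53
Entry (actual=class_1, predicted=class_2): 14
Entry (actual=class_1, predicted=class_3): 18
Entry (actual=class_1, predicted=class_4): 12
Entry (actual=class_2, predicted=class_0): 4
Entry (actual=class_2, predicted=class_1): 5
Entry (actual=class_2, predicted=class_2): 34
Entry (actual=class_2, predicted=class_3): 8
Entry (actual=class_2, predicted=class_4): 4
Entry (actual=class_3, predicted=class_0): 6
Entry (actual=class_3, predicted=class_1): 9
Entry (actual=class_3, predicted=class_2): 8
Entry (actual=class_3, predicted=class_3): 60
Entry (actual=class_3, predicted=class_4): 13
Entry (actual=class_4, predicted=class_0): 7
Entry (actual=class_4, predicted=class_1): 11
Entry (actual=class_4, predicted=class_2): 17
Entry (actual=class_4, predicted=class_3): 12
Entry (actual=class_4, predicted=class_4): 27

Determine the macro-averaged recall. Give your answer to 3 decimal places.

Per-class recall (TP/(TP+FN)):
  class_0: TP=37, FN=12+14+12+13=51 → 37/88 = 0.4205
  class_1: TP=53, FN=13+14+18+12=57 → 53/110 = 0.4818
  class_2: TP=34, FN=4+5+8+4=21 → 34/55 = 0.6182
  class_3: TP=60, FN=6+9+8+13=36 → 60/96 = 0.6250
  class_4: TP=27, FN=7+11+17+12=47 → 27/74 = 0.3649
Macro-recall = mean = (0.4205 + 0.4818 + 0.6182 + 0.6250 + 0.3649) / 5 = 0.502

0.502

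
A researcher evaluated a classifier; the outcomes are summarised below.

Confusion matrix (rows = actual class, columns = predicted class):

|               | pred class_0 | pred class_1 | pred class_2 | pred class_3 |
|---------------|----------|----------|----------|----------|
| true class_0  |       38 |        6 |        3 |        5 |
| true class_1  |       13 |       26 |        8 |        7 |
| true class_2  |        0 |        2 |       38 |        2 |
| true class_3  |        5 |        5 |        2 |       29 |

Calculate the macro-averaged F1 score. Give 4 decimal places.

0.6926

Per-class F1 score (2·TP/(2·TP+FP+FN)):
  class_0: TP=38, FP=13+0+5=18, FN=6+3+5=14 → 76/108 = 0.70370
  class_1: TP=26, FP=6+2+5=13, FN=13+8+7=28 → 52/93 = 0.55914
  class_2: TP=38, FP=3+8+2=13, FN=0+2+2=4 → 76/93 = 0.81720
  class_3: TP=29, FP=5+7+2=14, FN=5+5+2=12 → 58/84 = 0.69048
Macro-F1 score = mean = (0.70370 + 0.55914 + 0.81720 + 0.69048) / 4 = 0.6926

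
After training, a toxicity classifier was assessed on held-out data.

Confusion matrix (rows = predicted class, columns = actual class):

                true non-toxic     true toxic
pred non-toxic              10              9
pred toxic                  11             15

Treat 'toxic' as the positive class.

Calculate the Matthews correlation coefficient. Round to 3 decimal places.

0.102

MCC = (TP·TN − FP·FN) / √((TP+FP)(TP+FN)(TN+FP)(TN+FN))
Numerator = 15·10 − 11·9 = 51
Denominator = √(26·24·21·19) = √248976 = 498.9749
MCC = 51 / 498.9749 = 0.102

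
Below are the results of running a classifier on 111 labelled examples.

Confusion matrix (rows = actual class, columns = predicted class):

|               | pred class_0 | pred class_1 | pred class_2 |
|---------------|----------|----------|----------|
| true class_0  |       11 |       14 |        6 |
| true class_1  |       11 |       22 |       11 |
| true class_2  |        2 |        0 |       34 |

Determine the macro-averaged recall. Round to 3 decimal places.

Per-class recall (TP/(TP+FN)):
  class_0: TP=11, FN=14+6=20 → 11/31 = 0.3548
  class_1: TP=22, FN=11+11=22 → 22/44 = 0.5000
  class_2: TP=34, FN=2+0=2 → 34/36 = 0.9444
Macro-recall = mean = (0.3548 + 0.5000 + 0.9444) / 3 = 0.600

0.600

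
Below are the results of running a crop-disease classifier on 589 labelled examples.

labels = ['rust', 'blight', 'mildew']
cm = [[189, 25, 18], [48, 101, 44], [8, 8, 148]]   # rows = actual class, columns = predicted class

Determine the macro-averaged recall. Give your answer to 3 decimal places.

0.747

Per-class recall (TP/(TP+FN)):
  rust: TP=189, FN=25+18=43 → 189/232 = 0.8147
  blight: TP=101, FN=48+44=92 → 101/193 = 0.5233
  mildew: TP=148, FN=8+8=16 → 148/164 = 0.9024
Macro-recall = mean = (0.8147 + 0.5233 + 0.9024) / 3 = 0.747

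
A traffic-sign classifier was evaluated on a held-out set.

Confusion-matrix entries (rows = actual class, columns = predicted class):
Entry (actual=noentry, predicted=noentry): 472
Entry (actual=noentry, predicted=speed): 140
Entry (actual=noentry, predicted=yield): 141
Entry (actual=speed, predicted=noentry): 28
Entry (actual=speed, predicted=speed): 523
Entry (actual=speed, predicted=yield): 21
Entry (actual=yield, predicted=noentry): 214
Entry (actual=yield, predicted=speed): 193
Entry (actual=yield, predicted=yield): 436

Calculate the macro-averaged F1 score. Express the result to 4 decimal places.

Per-class F1 score (2·TP/(2·TP+FP+FN)):
  noentry: TP=472, FP=28+214=242, FN=140+141=281 → 944/1467 = 0.64349
  speed: TP=523, FP=140+193=333, FN=28+21=49 → 1046/1428 = 0.73249
  yield: TP=436, FP=141+21=162, FN=214+193=407 → 872/1441 = 0.60514
Macro-F1 score = mean = (0.64349 + 0.73249 + 0.60514) / 3 = 0.6604

0.6604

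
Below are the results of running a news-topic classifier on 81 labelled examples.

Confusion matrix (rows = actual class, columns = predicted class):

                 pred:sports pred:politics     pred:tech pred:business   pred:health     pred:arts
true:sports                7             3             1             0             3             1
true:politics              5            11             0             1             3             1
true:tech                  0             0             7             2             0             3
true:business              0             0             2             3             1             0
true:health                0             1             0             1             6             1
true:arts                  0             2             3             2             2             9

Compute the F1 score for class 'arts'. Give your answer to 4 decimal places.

F1 score = 2·TP/(2·TP+FP+FN).
arts: TP=9, FP=1+1+3+0+1=6, FN=0+2+3+2+2=9 → 18/33 = 0.54545

0.5455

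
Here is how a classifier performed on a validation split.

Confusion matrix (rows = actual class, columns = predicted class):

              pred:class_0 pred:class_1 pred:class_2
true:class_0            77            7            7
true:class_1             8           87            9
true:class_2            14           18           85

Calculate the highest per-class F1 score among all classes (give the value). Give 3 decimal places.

Per-class F1 score (2·TP/(2·TP+FP+FN)):
  class_0: TP=77, FP=8+14=22, FN=7+7=14 → 154/190 = 0.8105
  class_1: TP=87, FP=7+18=25, FN=8+9=17 → 174/216 = 0.8056
  class_2: TP=85, FP=7+9=16, FN=14+18=32 → 170/218 = 0.7798
Highest is class 'class_0' with F1 score = 0.811.

0.811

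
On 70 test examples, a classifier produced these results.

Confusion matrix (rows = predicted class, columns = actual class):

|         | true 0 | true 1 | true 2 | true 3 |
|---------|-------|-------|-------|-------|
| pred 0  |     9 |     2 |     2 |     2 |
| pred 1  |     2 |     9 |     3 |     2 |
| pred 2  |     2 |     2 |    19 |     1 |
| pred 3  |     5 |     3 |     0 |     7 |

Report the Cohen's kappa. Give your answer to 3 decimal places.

0.497

Observed agreement pₒ = trace/N = 44/70 = 0.6286
Expected agreement pₑ = Σ (rowᵢ·colᵢ)/N² = (18·15 + 16·16 + 24·24 + 12·15)/70² = 0.2616
κ = (pₒ − pₑ)/(1 − pₑ) = (0.6286 − 0.2616)/(1 − 0.2616) = 0.497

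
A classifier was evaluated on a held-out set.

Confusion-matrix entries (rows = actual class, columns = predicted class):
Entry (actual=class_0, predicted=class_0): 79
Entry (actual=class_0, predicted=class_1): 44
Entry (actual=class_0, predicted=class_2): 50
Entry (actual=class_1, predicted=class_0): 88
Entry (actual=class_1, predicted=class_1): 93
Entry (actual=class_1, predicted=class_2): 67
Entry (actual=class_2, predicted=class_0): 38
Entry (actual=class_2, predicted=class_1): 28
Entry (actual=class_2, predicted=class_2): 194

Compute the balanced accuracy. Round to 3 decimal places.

0.526

Balanced accuracy = mean of per-class recall.
  class_0: recall = 79/173 = 0.4566
  class_1: recall = 93/248 = 0.3750
  class_2: recall = 194/260 = 0.7462
Mean = (0.4566 + 0.3750 + 0.7462) / 3 = 0.526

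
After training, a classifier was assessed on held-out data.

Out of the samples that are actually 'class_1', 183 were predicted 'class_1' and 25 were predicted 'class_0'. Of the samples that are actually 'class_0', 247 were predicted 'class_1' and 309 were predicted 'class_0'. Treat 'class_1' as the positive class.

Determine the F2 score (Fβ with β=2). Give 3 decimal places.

0.725

Fβ = (1+β²)·TP / ((1+β²)·TP + β²·FN + FP), with β²=4
= 5·183 / (5·183 + 4·25 + 247) = 0.725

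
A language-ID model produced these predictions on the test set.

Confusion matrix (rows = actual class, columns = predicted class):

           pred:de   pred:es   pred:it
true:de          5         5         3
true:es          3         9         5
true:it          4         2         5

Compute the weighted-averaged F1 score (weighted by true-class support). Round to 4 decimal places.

0.4648

Per-class F1 score (2·TP/(2·TP+FP+FN)):
  de: TP=5, FP=3+4=7, FN=5+3=8 → 10/25 = 0.40000
  es: TP=9, FP=5+2=7, FN=3+5=8 → 18/33 = 0.54545
  it: TP=5, FP=3+5=8, FN=4+2=6 → 10/24 = 0.41667
Weighted-F1 score = Σ (supportᵢ/N)·F1 scoreᵢ with N=41: (13/41)·0.40000 + (17/41)·0.54545 + (11/41)·0.41667 = 0.4648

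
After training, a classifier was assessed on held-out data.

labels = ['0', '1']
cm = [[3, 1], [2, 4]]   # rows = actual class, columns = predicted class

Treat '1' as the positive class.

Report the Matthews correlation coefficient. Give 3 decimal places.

MCC = (TP·TN − FP·FN) / √((TP+FP)(TP+FN)(TN+FP)(TN+FN))
Numerator = 4·3 − 1·2 = 10
Denominator = √(5·6·4·5) = √600 = 24.4949
MCC = 10 / 24.4949 = 0.408

0.408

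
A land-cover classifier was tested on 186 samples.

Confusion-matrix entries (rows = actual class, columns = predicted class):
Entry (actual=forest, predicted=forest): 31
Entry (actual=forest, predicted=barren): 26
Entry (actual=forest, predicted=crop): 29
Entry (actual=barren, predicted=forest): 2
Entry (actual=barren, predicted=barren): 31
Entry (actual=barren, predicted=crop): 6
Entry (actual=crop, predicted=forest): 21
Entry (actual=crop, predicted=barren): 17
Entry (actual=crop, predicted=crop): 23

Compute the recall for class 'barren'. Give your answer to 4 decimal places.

0.7949

Treat 'barren' as positive and all other classes as negative.
recall = TP/(TP+FN).
barren: TP=31, FN=2+6=8 → 31/39 = 0.79487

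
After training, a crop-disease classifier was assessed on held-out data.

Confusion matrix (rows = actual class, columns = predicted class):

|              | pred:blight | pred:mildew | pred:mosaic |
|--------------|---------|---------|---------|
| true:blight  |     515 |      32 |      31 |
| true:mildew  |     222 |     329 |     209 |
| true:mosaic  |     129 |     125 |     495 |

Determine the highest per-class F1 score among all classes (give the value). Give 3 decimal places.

0.713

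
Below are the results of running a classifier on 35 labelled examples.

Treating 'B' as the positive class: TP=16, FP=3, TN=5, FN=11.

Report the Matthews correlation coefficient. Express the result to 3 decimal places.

0.183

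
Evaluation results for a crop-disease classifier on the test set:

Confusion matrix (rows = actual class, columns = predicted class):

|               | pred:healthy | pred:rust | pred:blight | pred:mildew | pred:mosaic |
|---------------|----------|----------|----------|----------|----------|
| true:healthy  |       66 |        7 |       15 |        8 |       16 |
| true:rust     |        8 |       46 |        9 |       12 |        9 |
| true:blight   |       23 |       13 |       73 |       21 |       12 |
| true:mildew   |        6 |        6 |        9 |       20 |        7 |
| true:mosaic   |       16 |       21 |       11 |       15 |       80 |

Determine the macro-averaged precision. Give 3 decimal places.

0.516

Per-class precision (TP/(TP+FP)):
  healthy: TP=66, FP=8+23+6+16=53 → 66/119 = 0.5546
  rust: TP=46, FP=7+13+6+21=47 → 46/93 = 0.4946
  blight: TP=73, FP=15+9+9+11=44 → 73/117 = 0.6239
  mildew: TP=20, FP=8+12+21+15=56 → 20/76 = 0.2632
  mosaic: TP=80, FP=16+9+12+7=44 → 80/124 = 0.6452
Macro-precision = mean = (0.5546 + 0.4946 + 0.6239 + 0.2632 + 0.6452) / 5 = 0.516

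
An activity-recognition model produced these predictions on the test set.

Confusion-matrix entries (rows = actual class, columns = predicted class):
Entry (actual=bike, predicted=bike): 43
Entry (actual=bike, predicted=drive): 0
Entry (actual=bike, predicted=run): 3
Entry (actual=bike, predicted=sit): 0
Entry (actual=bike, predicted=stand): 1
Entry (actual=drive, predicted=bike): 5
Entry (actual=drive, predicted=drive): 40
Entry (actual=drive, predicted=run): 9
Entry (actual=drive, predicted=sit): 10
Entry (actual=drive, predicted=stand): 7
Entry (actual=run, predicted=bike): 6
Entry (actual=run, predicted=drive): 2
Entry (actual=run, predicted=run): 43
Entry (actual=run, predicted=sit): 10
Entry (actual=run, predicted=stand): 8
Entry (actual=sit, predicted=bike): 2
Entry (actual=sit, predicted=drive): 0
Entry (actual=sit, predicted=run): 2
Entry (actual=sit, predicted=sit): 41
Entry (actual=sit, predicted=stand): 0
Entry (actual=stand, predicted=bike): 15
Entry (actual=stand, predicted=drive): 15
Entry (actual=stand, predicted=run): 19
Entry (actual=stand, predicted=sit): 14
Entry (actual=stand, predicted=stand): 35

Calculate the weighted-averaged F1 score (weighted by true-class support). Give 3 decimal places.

0.595

Per-class F1 score (2·TP/(2·TP+FP+FN)):
  bike: TP=43, FP=5+6+2+15=28, FN=0+3+0+1=4 → 86/118 = 0.7288
  drive: TP=40, FP=0+2+0+15=17, FN=5+9+10+7=31 → 80/128 = 0.6250
  run: TP=43, FP=3+9+2+19=33, FN=6+2+10+8=26 → 86/145 = 0.5931
  sit: TP=41, FP=0+10+10+14=34, FN=2+0+2+0=4 → 82/120 = 0.6833
  stand: TP=35, FP=1+7+8+0=16, FN=15+15+19+14=63 → 70/149 = 0.4698
Weighted-F1 score = Σ (supportᵢ/N)·F1 scoreᵢ with N=330: (47/330)·0.7288 + (71/330)·0.6250 + (69/330)·0.5931 + (45/330)·0.6833 + (98/330)·0.4698 = 0.595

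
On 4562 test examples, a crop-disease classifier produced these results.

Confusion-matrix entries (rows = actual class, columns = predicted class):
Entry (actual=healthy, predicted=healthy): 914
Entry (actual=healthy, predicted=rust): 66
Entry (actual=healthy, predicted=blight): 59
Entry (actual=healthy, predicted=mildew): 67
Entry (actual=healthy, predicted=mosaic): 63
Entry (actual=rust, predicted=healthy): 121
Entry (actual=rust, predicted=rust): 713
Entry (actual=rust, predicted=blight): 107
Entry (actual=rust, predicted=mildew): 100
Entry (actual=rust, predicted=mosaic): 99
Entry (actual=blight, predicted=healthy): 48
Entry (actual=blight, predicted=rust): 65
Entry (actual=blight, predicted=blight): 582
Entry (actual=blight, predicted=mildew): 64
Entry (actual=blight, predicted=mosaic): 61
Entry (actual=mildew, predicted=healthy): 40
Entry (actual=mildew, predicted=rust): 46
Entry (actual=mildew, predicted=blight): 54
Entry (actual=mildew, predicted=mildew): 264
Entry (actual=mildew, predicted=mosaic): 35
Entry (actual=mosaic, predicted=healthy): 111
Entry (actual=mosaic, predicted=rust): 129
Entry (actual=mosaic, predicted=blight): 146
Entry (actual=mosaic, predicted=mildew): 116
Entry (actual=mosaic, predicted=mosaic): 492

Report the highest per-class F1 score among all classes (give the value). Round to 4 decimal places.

Per-class F1 score (2·TP/(2·TP+FP+FN)):
  healthy: TP=914, FP=121+48+40+111=320, FN=66+59+67+63=255 → 1828/2403 = 0.76072
  rust: TP=713, FP=66+65+46+129=306, FN=121+107+100+99=427 → 1426/2159 = 0.66049
  blight: TP=582, FP=59+107+54+146=366, FN=48+65+64+61=238 → 1164/1768 = 0.65837
  mildew: TP=264, FP=67+100+64+116=347, FN=40+46+54+35=175 → 528/1050 = 0.50286
  mosaic: TP=492, FP=63+99+61+35=258, FN=111+129+146+116=502 → 984/1744 = 0.56422
Highest is class 'healthy' with F1 score = 0.7607.

0.7607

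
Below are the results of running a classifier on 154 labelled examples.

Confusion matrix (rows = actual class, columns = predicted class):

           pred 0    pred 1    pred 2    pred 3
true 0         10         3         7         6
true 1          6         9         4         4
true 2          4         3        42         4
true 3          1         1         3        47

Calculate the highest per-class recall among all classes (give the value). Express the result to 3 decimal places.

Per-class recall (TP/(TP+FN)):
  0: TP=10, FN=3+7+6=16 → 10/26 = 0.3846
  1: TP=9, FN=6+4+4=14 → 9/23 = 0.3913
  2: TP=42, FN=4+3+4=11 → 42/53 = 0.7925
  3: TP=47, FN=1+1+3=5 → 47/52 = 0.9038
Highest is class '3' with recall = 0.904.

0.904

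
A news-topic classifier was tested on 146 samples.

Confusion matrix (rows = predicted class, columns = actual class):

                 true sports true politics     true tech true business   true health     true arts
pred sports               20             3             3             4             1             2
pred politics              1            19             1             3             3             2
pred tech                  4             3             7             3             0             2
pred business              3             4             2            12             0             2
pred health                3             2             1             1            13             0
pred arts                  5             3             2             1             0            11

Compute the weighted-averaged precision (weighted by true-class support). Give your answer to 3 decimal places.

0.569

Per-class precision (TP/(TP+FP)):
  sports: TP=20, FP=3+3+4+1+2=13 → 20/33 = 0.6061
  politics: TP=19, FP=1+1+3+3+2=10 → 19/29 = 0.6552
  tech: TP=7, FP=4+3+3+0+2=12 → 7/19 = 0.3684
  business: TP=12, FP=3+4+2+0+2=11 → 12/23 = 0.5217
  health: TP=13, FP=3+2+1+1+0=7 → 13/20 = 0.6500
  arts: TP=11, FP=5+3+2+1+0=11 → 11/22 = 0.5000
Weighted-precision = Σ (supportᵢ/N)·precisionᵢ with N=146: (36/146)·0.6061 + (34/146)·0.6552 + (16/146)·0.3684 + (24/146)·0.5217 + (17/146)·0.6500 + (19/146)·0.5000 = 0.569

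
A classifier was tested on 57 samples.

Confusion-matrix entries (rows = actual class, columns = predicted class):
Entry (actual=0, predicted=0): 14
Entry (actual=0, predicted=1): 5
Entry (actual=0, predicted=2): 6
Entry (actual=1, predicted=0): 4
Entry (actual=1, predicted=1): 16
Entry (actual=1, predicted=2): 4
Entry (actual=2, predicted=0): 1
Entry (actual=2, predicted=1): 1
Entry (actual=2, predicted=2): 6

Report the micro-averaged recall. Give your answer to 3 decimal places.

Micro-averaging pools counts across classes: ΣTP=36, ΣFP=21, ΣFN=21.
Micro-recall = TP/(TP+FN) on pooled counts = 0.632 (equals overall accuracy in single-label multiclass).

0.632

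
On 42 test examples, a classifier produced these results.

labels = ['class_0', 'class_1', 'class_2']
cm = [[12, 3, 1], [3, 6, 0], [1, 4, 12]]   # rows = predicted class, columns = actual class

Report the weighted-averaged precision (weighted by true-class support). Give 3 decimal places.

Per-class precision (TP/(TP+FP)):
  class_0: TP=12, FP=3+1=4 → 12/16 = 0.7500
  class_1: TP=6, FP=3+0=3 → 6/9 = 0.6667
  class_2: TP=12, FP=1+4=5 → 12/17 = 0.7059
Weighted-precision = Σ (supportᵢ/N)·precisionᵢ with N=42: (16/42)·0.7500 + (13/42)·0.6667 + (13/42)·0.7059 = 0.711

0.711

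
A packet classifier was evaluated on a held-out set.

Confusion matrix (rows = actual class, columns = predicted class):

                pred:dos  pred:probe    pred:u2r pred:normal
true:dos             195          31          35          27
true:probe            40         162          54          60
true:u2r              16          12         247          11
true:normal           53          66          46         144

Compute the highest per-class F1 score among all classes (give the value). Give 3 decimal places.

Per-class F1 score (2·TP/(2·TP+FP+FN)):
  dos: TP=195, FP=40+16+53=109, FN=31+35+27=93 → 390/592 = 0.6588
  probe: TP=162, FP=31+12+66=109, FN=40+54+60=154 → 324/587 = 0.5520
  u2r: TP=247, FP=35+54+46=135, FN=16+12+11=39 → 494/668 = 0.7395
  normal: TP=144, FP=27+60+11=98, FN=53+66+46=165 → 288/551 = 0.5227
Highest is class 'u2r' with F1 score = 0.740.

0.740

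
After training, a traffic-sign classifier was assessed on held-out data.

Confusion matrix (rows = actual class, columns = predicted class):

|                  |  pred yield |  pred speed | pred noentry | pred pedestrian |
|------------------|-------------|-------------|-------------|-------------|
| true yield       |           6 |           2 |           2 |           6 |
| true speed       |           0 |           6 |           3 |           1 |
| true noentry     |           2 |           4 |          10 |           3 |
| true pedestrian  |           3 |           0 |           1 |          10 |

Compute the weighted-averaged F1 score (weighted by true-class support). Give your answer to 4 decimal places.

0.5366

Per-class F1 score (2·TP/(2·TP+FP+FN)):
  yield: TP=6, FP=0+2+3=5, FN=2+2+6=10 → 12/27 = 0.44444
  speed: TP=6, FP=2+4+0=6, FN=0+3+1=4 → 12/22 = 0.54545
  noentry: TP=10, FP=2+3+1=6, FN=2+4+3=9 → 20/35 = 0.57143
  pedestrian: TP=10, FP=6+1+3=10, FN=3+0+1=4 → 20/34 = 0.58824
Weighted-F1 score = Σ (supportᵢ/N)·F1 scoreᵢ with N=59: (16/59)·0.44444 + (10/59)·0.54545 + (19/59)·0.57143 + (14/59)·0.58824 = 0.5366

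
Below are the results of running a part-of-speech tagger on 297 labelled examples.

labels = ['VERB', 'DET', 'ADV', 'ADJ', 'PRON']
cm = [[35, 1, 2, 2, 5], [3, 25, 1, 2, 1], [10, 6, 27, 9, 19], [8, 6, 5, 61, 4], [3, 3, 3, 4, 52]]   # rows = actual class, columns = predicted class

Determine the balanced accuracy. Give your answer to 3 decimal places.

Balanced accuracy = mean of per-class recall.
  VERB: recall = 35/45 = 0.7778
  DET: recall = 25/32 = 0.7813
  ADV: recall = 27/71 = 0.3803
  ADJ: recall = 61/84 = 0.7262
  PRON: recall = 52/65 = 0.8000
Mean = (0.7778 + 0.7813 + 0.3803 + 0.7262 + 0.8000) / 5 = 0.693

0.693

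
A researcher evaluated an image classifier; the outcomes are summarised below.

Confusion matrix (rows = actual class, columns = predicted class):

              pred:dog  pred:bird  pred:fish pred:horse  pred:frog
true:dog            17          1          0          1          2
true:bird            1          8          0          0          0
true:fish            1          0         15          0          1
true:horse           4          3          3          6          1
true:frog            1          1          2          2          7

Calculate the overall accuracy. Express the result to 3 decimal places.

0.688

Accuracy = trace / total = (17+8+15+6+7=53) / 77 = 53/77 = 0.688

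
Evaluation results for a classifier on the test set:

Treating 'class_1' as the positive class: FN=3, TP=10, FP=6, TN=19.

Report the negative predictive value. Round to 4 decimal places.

0.8636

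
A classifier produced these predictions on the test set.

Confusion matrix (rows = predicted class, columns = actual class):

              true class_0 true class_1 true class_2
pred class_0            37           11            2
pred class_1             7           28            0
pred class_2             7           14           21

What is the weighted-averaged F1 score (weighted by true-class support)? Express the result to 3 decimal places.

0.677

Per-class F1 score (2·TP/(2·TP+FP+FN)):
  class_0: TP=37, FP=11+2=13, FN=7+7=14 → 74/101 = 0.7327
  class_1: TP=28, FP=7+0=7, FN=11+14=25 → 56/88 = 0.6364
  class_2: TP=21, FP=7+14=21, FN=2+0=2 → 42/65 = 0.6462
Weighted-F1 score = Σ (supportᵢ/N)·F1 scoreᵢ with N=127: (51/127)·0.7327 + (53/127)·0.6364 + (23/127)·0.6462 = 0.677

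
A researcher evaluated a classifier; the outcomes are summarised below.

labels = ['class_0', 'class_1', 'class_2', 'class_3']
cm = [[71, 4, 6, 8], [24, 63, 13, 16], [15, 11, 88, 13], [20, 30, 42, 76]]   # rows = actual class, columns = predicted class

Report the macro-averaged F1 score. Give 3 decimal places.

Per-class F1 score (2·TP/(2·TP+FP+FN)):
  class_0: TP=71, FP=24+15+20=59, FN=4+6+8=18 → 142/219 = 0.6484
  class_1: TP=63, FP=4+11+30=45, FN=24+13+16=53 → 126/224 = 0.5625
  class_2: TP=88, FP=6+13+42=61, FN=15+11+13=39 → 176/276 = 0.6377
  class_3: TP=76, FP=8+16+13=37, FN=20+30+42=92 → 152/281 = 0.5409
Macro-F1 score = mean = (0.6484 + 0.5625 + 0.6377 + 0.5409) / 4 = 0.597

0.597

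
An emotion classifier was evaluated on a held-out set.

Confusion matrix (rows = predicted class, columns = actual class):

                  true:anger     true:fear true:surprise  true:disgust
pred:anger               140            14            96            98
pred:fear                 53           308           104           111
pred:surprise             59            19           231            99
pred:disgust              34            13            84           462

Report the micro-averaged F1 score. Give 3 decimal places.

Micro-averaging pools counts across classes: ΣTP=1141, ΣFP=784, ΣFN=784.
Micro-F1 score = 2·TP/(2·TP+FP+FN) on pooled counts = 0.593 (equals overall accuracy in single-label multiclass).

0.593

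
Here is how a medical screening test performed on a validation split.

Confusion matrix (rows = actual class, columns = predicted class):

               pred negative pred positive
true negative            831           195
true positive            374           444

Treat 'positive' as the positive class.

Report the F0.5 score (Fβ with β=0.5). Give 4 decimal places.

Fβ = (1+β²)·TP / ((1+β²)·TP + β²·FN + FP), with β²=1/4
= 1.25·444 / (1.25·444 + 0.25·374 + 195) = 0.6580

0.6580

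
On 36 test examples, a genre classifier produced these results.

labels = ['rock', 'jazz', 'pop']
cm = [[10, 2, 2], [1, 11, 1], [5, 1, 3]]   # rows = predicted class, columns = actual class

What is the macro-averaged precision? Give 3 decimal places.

0.631

Per-class precision (TP/(TP+FP)):
  rock: TP=10, FP=2+2=4 → 10/14 = 0.7143
  jazz: TP=11, FP=1+1=2 → 11/13 = 0.8462
  pop: TP=3, FP=5+1=6 → 3/9 = 0.3333
Macro-precision = mean = (0.7143 + 0.8462 + 0.3333) / 3 = 0.631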